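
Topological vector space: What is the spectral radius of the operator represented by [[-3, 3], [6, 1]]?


For a 2x2 matrix, eigenvalues satisfy lambda^2 - (trace)*lambda + det = 0
trace = -3 + 1 = -2
det = -3*1 - 3*6 = -21
discriminant = (-2)^2 - 4*(-21) = 88
spectral radius = max |eigenvalue| = 5.6904

5.6904


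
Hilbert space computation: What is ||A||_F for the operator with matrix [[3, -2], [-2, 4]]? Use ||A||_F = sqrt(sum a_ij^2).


||A||_F^2 = sum a_ij^2
= 3^2 + (-2)^2 + (-2)^2 + 4^2
= 9 + 4 + 4 + 16 = 33
||A||_F = sqrt(33) = 5.7446

5.7446


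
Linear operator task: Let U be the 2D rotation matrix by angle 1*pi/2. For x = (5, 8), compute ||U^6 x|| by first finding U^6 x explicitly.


U is a rotation by theta = 1*pi/2
U^6 = rotation by 6*theta = 6*pi/2 = 2*pi/2 (mod 2*pi)
cos(2*pi/2) = -1.0000, sin(2*pi/2) = 0.0000
U^6 x = (-1.0000 * 5 - 0.0000 * 8, 0.0000 * 5 + -1.0000 * 8)
= (-5.0000, -8.0000)
||U^6 x|| = sqrt((-5.0000)^2 + (-8.0000)^2) = sqrt(89.0000) = 9.4340

9.4340


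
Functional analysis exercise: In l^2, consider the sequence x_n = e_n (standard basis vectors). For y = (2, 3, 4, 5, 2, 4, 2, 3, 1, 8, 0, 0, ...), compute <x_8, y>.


x_8 = e_8 is the standard basis vector with 1 in position 8.
<x_8, y> = y_8 = 3
As n -> infinity, <x_n, y> -> 0, confirming weak convergence of (x_n) to 0.

3


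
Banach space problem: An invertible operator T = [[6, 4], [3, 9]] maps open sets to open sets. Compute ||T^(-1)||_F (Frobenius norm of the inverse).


det(T) = 6*9 - 4*3 = 42
T^(-1) = (1/42) * [[9, -4], [-3, 6]] = [[0.2143, -0.0952], [-0.0714, 0.1429]]
||T^(-1)||_F^2 = 0.2143^2 + (-0.0952)^2 + (-0.0714)^2 + 0.1429^2 = 0.0805
||T^(-1)||_F = sqrt(0.0805) = 0.2837

0.2837


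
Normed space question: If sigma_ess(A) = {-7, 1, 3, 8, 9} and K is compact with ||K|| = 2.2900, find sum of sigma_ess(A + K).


By Weyl's theorem, the essential spectrum is invariant under compact perturbations.
sigma_ess(A + K) = sigma_ess(A) = {-7, 1, 3, 8, 9}
Sum = -7 + 1 + 3 + 8 + 9 = 14

14


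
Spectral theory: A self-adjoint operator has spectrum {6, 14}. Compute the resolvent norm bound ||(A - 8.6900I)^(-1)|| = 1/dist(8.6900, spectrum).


dist(8.6900, {6, 14}) = min(|8.6900 - 6|, |8.6900 - 14|)
= min(2.6900, 5.3100) = 2.6900
Resolvent bound = 1/2.6900 = 0.3717

0.3717


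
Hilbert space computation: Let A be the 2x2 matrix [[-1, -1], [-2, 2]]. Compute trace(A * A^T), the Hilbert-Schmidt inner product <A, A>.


trace(A * A^T) = sum of squares of all entries
= (-1)^2 + (-1)^2 + (-2)^2 + 2^2
= 1 + 1 + 4 + 4
= 10

10


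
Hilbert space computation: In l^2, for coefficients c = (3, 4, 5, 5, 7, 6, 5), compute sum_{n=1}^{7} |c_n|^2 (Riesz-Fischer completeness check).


sum |c_n|^2 = 3^2 + 4^2 + 5^2 + 5^2 + 7^2 + 6^2 + 5^2
= 9 + 16 + 25 + 25 + 49 + 36 + 25
= 185

185


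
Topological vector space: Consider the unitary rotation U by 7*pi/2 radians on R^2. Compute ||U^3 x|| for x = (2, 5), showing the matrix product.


U is a rotation by theta = 7*pi/2
U^3 = rotation by 3*theta = 21*pi/2 = 1*pi/2 (mod 2*pi)
cos(1*pi/2) = 0.0000, sin(1*pi/2) = 1.0000
U^3 x = (0.0000 * 2 - 1.0000 * 5, 1.0000 * 2 + 0.0000 * 5)
= (-5.0000, 2.0000)
||U^3 x|| = sqrt((-5.0000)^2 + 2.0000^2) = sqrt(29.0000) = 5.3852

5.3852


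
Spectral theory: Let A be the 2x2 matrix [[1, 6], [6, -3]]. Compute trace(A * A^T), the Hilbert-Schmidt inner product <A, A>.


trace(A * A^T) = sum of squares of all entries
= 1^2 + 6^2 + 6^2 + (-3)^2
= 1 + 36 + 36 + 9
= 82

82


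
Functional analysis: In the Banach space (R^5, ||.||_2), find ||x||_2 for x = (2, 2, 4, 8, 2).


The l^2 norm = (sum |x_i|^2)^(1/2)
Sum of 2th powers = 4 + 4 + 16 + 64 + 4 = 92
||x||_2 = (92)^(1/2) = 9.5917

9.5917


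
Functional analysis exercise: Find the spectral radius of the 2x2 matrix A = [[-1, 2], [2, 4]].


For a 2x2 matrix, eigenvalues satisfy lambda^2 - (trace)*lambda + det = 0
trace = -1 + 4 = 3
det = -1*4 - 2*2 = -8
discriminant = 3^2 - 4*(-8) = 41
spectral radius = max |eigenvalue| = 4.7016

4.7016


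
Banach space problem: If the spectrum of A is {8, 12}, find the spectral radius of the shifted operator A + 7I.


Spectrum of A + 7I = {15, 19}
Spectral radius = max |lambda| over the shifted spectrum
= max(15, 19) = 19

19


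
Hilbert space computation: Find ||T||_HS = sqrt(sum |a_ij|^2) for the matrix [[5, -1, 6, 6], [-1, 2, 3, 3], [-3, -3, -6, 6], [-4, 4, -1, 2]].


The Hilbert-Schmidt norm is sqrt(sum of squares of all entries).
Sum of squares = 5^2 + (-1)^2 + 6^2 + 6^2 + (-1)^2 + 2^2 + 3^2 + 3^2 + (-3)^2 + (-3)^2 + (-6)^2 + 6^2 + (-4)^2 + 4^2 + (-1)^2 + 2^2
= 25 + 1 + 36 + 36 + 1 + 4 + 9 + 9 + 9 + 9 + 36 + 36 + 16 + 16 + 1 + 4 = 248
||T||_HS = sqrt(248) = 15.7480

15.7480


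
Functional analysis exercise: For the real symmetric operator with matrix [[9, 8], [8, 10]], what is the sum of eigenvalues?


For a self-adjoint (symmetric) matrix, the eigenvalues are real.
The sum of eigenvalues equals the trace of the matrix.
trace = 9 + 10 = 19

19


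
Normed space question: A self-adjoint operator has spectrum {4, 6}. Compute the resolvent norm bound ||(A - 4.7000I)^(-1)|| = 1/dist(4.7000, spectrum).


dist(4.7000, {4, 6}) = min(|4.7000 - 4|, |4.7000 - 6|)
= min(0.7000, 1.3000) = 0.7000
Resolvent bound = 1/0.7000 = 1.4286

1.4286


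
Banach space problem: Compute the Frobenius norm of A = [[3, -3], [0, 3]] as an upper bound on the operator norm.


||A||_F^2 = sum a_ij^2
= 3^2 + (-3)^2 + 0^2 + 3^2
= 9 + 9 + 0 + 9 = 27
||A||_F = sqrt(27) = 5.1962

5.1962


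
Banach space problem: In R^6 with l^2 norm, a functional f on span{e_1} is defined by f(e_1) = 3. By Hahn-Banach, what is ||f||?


The norm of f is given by ||f|| = sup_{||x||=1} |f(x)|.
On span{e_1}, ||e_1|| = 1, so ||f|| = |f(e_1)| / ||e_1||
= |3| / 1 = 3.0000

3.0000


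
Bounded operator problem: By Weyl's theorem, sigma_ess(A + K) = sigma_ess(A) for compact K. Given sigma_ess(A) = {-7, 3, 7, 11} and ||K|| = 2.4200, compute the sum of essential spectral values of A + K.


By Weyl's theorem, the essential spectrum is invariant under compact perturbations.
sigma_ess(A + K) = sigma_ess(A) = {-7, 3, 7, 11}
Sum = -7 + 3 + 7 + 11 = 14

14


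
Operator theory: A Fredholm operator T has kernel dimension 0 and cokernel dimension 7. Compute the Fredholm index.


The Fredholm index is defined as ind(T) = dim(ker T) - dim(coker T)
= 0 - 7
= -7

-7


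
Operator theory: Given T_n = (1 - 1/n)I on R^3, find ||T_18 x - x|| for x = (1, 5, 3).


T_18 x - x = (1 - 1/18)x - x = -x/18
||x|| = sqrt(35) = 5.9161
||T_18 x - x|| = ||x||/18 = 5.9161/18 = 0.3287

0.3287


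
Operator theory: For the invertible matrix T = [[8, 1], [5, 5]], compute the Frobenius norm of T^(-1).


det(T) = 8*5 - 1*5 = 35
T^(-1) = (1/35) * [[5, -1], [-5, 8]] = [[0.1429, -0.0286], [-0.1429, 0.2286]]
||T^(-1)||_F^2 = 0.1429^2 + (-0.0286)^2 + (-0.1429)^2 + 0.2286^2 = 0.0939
||T^(-1)||_F = sqrt(0.0939) = 0.3064

0.3064


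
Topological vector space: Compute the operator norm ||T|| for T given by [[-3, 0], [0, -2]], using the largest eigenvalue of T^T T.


A^T A = [[9, 0], [0, 4]]
trace(A^T A) = 13, det(A^T A) = 36
discriminant = 13^2 - 4*36 = 25
Largest eigenvalue of A^T A = (trace + sqrt(disc))/2 = 9.0000
||T|| = sqrt(9.0000) = 3.0000

3.0000


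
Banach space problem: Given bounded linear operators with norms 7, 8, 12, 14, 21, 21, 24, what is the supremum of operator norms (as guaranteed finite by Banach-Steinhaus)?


By the Uniform Boundedness Principle, the supremum of norms is finite.
sup_k ||T_k|| = max(7, 8, 12, 14, 21, 21, 24) = 24

24


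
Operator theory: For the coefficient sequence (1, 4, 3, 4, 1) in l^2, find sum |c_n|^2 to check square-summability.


sum |c_n|^2 = 1^2 + 4^2 + 3^2 + 4^2 + 1^2
= 1 + 16 + 9 + 16 + 1
= 43

43


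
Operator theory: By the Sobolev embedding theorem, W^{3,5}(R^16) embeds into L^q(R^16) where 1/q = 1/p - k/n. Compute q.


Using the Sobolev embedding formula: 1/q = 1/p - k/n
1/q = 1/5 - 3/16 = 1/80
q = 1/(1/80) = 80

80.0000


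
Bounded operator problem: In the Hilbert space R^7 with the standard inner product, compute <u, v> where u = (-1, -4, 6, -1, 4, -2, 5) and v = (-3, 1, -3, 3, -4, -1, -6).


Computing the standard inner product <u, v> = sum u_i * v_i
= -1*-3 + -4*1 + 6*-3 + -1*3 + 4*-4 + -2*-1 + 5*-6
= 3 + -4 + -18 + -3 + -16 + 2 + -30
= -66

-66


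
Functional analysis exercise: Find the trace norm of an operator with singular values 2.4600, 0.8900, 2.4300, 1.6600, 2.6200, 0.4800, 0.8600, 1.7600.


The nuclear norm is the sum of all singular values.
||T||_1 = 2.4600 + 0.8900 + 2.4300 + 1.6600 + 2.6200 + 0.4800 + 0.8600 + 1.7600
= 13.1600

13.1600


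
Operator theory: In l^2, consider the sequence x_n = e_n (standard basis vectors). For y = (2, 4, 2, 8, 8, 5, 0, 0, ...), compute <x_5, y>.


x_5 = e_5 is the standard basis vector with 1 in position 5.
<x_5, y> = y_5 = 8
As n -> infinity, <x_n, y> -> 0, confirming weak convergence of (x_n) to 0.

8


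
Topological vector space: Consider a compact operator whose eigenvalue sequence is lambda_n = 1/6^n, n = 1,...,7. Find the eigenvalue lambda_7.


The eigenvalue formula gives lambda_7 = 1/6^7
= 1/279936
= 3.5722e-06

3.5722e-06


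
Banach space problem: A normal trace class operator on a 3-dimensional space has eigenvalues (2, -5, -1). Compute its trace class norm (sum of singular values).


For a normal operator, singular values equal |eigenvalues|.
Trace norm = sum |lambda_i| = 2 + 5 + 1
= 8

8


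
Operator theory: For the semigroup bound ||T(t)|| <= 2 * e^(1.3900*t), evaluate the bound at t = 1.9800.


||T(1.9800)|| <= 2 * exp(1.3900 * 1.9800)
= 2 * exp(2.7522)
= 2 * 15.6771
= 31.3542

31.3542


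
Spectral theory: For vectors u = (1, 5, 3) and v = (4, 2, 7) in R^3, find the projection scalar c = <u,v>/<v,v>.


Computing <u,v> = 1*4 + 5*2 + 3*7 = 35
Computing <v,v> = 4^2 + 2^2 + 7^2 = 69
Projection coefficient = 35/69 = 0.5072

0.5072


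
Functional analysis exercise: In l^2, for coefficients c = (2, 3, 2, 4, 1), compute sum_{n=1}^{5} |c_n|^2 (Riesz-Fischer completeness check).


sum |c_n|^2 = 2^2 + 3^2 + 2^2 + 4^2 + 1^2
= 4 + 9 + 4 + 16 + 1
= 34

34


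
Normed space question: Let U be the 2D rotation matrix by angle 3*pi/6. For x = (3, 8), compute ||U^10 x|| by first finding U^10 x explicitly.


U is a rotation by theta = 3*pi/6
U^10 = rotation by 10*theta = 30*pi/6 = 6*pi/6 (mod 2*pi)
cos(6*pi/6) = -1.0000, sin(6*pi/6) = 0.0000
U^10 x = (-1.0000 * 3 - 0.0000 * 8, 0.0000 * 3 + -1.0000 * 8)
= (-3.0000, -8.0000)
||U^10 x|| = sqrt((-3.0000)^2 + (-8.0000)^2) = sqrt(73.0000) = 8.5440

8.5440


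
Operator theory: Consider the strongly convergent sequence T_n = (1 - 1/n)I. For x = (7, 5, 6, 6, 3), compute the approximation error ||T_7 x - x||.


T_7 x - x = (1 - 1/7)x - x = -x/7
||x|| = sqrt(155) = 12.4499
||T_7 x - x|| = ||x||/7 = 12.4499/7 = 1.7786

1.7786


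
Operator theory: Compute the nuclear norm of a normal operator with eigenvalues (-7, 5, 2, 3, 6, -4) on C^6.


For a normal operator, singular values equal |eigenvalues|.
Trace norm = sum |lambda_i| = 7 + 5 + 2 + 3 + 6 + 4
= 27

27


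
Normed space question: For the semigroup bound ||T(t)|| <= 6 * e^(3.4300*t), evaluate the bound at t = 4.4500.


||T(4.4500)|| <= 6 * exp(3.4300 * 4.4500)
= 6 * exp(15.2635)
= 6 * 4.2546e+06
= 2.5527e+07

2.5527e+07


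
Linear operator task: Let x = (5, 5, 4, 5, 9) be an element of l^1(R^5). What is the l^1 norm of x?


The l^1 norm equals the sum of absolute values of all components.
||x||_1 = 5 + 5 + 4 + 5 + 9
= 28

28.0000


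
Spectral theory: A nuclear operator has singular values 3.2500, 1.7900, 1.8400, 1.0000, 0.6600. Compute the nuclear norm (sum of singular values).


The nuclear norm is the sum of all singular values.
||T||_1 = 3.2500 + 1.7900 + 1.8400 + 1.0000 + 0.6600
= 8.5400

8.5400


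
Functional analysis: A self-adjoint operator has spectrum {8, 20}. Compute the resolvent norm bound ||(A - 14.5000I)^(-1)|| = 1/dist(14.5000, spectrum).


dist(14.5000, {8, 20}) = min(|14.5000 - 8|, |14.5000 - 20|)
= min(6.5000, 5.5000) = 5.5000
Resolvent bound = 1/5.5000 = 0.1818

0.1818


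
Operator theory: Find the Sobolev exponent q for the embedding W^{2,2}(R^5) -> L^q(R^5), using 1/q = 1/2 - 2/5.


Using the Sobolev embedding formula: 1/q = 1/p - k/n
1/q = 1/2 - 2/5 = 1/10
q = 1/(1/10) = 10

10.0000


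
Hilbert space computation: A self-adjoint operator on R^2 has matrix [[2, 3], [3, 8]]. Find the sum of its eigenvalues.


For a self-adjoint (symmetric) matrix, the eigenvalues are real.
The sum of eigenvalues equals the trace of the matrix.
trace = 2 + 8 = 10

10


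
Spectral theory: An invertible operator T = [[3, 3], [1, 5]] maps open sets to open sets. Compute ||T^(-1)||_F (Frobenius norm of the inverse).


det(T) = 3*5 - 3*1 = 12
T^(-1) = (1/12) * [[5, -3], [-1, 3]] = [[0.4167, -0.2500], [-0.0833, 0.2500]]
||T^(-1)||_F^2 = 0.4167^2 + (-0.2500)^2 + (-0.0833)^2 + 0.2500^2 = 0.3056
||T^(-1)||_F = sqrt(0.3056) = 0.5528

0.5528


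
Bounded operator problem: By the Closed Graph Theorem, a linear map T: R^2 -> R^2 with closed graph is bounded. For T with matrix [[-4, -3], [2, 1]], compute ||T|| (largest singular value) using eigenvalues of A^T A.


A^T A = [[20, 14], [14, 10]]
trace(A^T A) = 30, det(A^T A) = 4
discriminant = 30^2 - 4*4 = 884
Largest eigenvalue of A^T A = (trace + sqrt(disc))/2 = 29.8661
||T|| = sqrt(29.8661) = 5.4650

5.4650


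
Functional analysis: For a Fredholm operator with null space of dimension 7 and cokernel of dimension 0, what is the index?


The Fredholm index is defined as ind(T) = dim(ker T) - dim(coker T)
= 7 - 0
= 7

7


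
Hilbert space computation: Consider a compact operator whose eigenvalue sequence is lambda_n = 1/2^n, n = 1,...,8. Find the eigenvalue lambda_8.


The eigenvalue formula gives lambda_8 = 1/2^8
= 1/256
= 0.0039

0.0039


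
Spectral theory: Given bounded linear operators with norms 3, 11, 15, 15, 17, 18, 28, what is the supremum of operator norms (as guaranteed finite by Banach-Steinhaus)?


By the Uniform Boundedness Principle, the supremum of norms is finite.
sup_k ||T_k|| = max(3, 11, 15, 15, 17, 18, 28) = 28

28


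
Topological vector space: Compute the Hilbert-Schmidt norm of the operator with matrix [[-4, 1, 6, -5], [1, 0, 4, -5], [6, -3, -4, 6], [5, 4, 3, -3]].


The Hilbert-Schmidt norm is sqrt(sum of squares of all entries).
Sum of squares = (-4)^2 + 1^2 + 6^2 + (-5)^2 + 1^2 + 0^2 + 4^2 + (-5)^2 + 6^2 + (-3)^2 + (-4)^2 + 6^2 + 5^2 + 4^2 + 3^2 + (-3)^2
= 16 + 1 + 36 + 25 + 1 + 0 + 16 + 25 + 36 + 9 + 16 + 36 + 25 + 16 + 9 + 9 = 276
||T||_HS = sqrt(276) = 16.6132

16.6132


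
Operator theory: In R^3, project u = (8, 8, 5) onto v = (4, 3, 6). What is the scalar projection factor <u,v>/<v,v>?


Computing <u,v> = 8*4 + 8*3 + 5*6 = 86
Computing <v,v> = 4^2 + 3^2 + 6^2 = 61
Projection coefficient = 86/61 = 1.4098

1.4098


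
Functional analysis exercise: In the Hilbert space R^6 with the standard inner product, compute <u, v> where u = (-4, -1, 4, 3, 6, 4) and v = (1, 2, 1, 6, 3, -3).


Computing the standard inner product <u, v> = sum u_i * v_i
= -4*1 + -1*2 + 4*1 + 3*6 + 6*3 + 4*-3
= -4 + -2 + 4 + 18 + 18 + -12
= 22

22


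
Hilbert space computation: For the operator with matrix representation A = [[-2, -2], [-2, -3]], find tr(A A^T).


trace(A * A^T) = sum of squares of all entries
= (-2)^2 + (-2)^2 + (-2)^2 + (-3)^2
= 4 + 4 + 4 + 9
= 21

21


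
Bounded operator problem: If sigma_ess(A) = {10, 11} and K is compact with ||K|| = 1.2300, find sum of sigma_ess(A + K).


By Weyl's theorem, the essential spectrum is invariant under compact perturbations.
sigma_ess(A + K) = sigma_ess(A) = {10, 11}
Sum = 10 + 11 = 21

21


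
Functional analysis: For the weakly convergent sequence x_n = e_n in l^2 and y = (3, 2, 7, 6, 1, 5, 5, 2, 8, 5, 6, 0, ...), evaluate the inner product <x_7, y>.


x_7 = e_7 is the standard basis vector with 1 in position 7.
<x_7, y> = y_7 = 5
As n -> infinity, <x_n, y> -> 0, confirming weak convergence of (x_n) to 0.

5


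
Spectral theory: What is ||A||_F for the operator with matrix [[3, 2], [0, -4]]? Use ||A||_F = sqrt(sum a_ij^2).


||A||_F^2 = sum a_ij^2
= 3^2 + 2^2 + 0^2 + (-4)^2
= 9 + 4 + 0 + 16 = 29
||A||_F = sqrt(29) = 5.3852

5.3852


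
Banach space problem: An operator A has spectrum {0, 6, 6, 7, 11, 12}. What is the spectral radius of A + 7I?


Spectrum of A + 7I = {7, 13, 13, 14, 18, 19}
Spectral radius = max |lambda| over the shifted spectrum
= max(7, 13, 13, 14, 18, 19) = 19

19


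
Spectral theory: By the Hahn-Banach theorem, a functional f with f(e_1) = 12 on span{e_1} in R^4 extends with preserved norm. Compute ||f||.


The norm of f is given by ||f|| = sup_{||x||=1} |f(x)|.
On span{e_1}, ||e_1|| = 1, so ||f|| = |f(e_1)| / ||e_1||
= |12| / 1 = 12.0000

12.0000


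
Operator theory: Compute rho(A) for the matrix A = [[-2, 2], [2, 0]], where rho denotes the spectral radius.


For a 2x2 matrix, eigenvalues satisfy lambda^2 - (trace)*lambda + det = 0
trace = -2 + 0 = -2
det = -2*0 - 2*2 = -4
discriminant = (-2)^2 - 4*(-4) = 20
spectral radius = max |eigenvalue| = 3.2361

3.2361


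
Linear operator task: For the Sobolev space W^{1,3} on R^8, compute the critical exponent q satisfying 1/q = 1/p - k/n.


Using the Sobolev embedding formula: 1/q = 1/p - k/n
1/q = 1/3 - 1/8 = 5/24
q = 1/(5/24) = 24/5 = 4.8000

4.8000


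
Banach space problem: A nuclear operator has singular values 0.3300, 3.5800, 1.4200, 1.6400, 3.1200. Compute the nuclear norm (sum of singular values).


The nuclear norm is the sum of all singular values.
||T||_1 = 0.3300 + 3.5800 + 1.4200 + 1.6400 + 3.1200
= 10.0900

10.0900


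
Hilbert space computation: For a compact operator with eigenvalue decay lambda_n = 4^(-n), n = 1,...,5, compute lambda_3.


The eigenvalue formula gives lambda_3 = 1/4^3
= 1/64
= 0.0156

0.0156


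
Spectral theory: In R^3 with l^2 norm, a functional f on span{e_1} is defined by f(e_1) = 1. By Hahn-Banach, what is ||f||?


The norm of f is given by ||f|| = sup_{||x||=1} |f(x)|.
On span{e_1}, ||e_1|| = 1, so ||f|| = |f(e_1)| / ||e_1||
= |1| / 1 = 1.0000

1.0000


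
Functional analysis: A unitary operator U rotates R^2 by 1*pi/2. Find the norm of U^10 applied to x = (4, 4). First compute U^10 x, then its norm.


U is a rotation by theta = 1*pi/2
U^10 = rotation by 10*theta = 10*pi/2 = 2*pi/2 (mod 2*pi)
cos(2*pi/2) = -1.0000, sin(2*pi/2) = 0.0000
U^10 x = (-1.0000 * 4 - 0.0000 * 4, 0.0000 * 4 + -1.0000 * 4)
= (-4.0000, -4.0000)
||U^10 x|| = sqrt((-4.0000)^2 + (-4.0000)^2) = sqrt(32.0000) = 5.6569

5.6569


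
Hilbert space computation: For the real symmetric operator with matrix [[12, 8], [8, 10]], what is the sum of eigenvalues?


For a self-adjoint (symmetric) matrix, the eigenvalues are real.
The sum of eigenvalues equals the trace of the matrix.
trace = 12 + 10 = 22

22


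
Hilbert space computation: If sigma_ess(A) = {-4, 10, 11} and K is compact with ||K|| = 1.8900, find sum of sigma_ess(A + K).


By Weyl's theorem, the essential spectrum is invariant under compact perturbations.
sigma_ess(A + K) = sigma_ess(A) = {-4, 10, 11}
Sum = -4 + 10 + 11 = 17

17


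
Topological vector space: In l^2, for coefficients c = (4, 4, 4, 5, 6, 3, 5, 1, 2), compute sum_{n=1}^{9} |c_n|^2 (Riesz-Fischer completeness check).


sum |c_n|^2 = 4^2 + 4^2 + 4^2 + 5^2 + 6^2 + 3^2 + 5^2 + 1^2 + 2^2
= 16 + 16 + 16 + 25 + 36 + 9 + 25 + 1 + 4
= 148

148


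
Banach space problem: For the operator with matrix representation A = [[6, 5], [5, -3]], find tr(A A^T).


trace(A * A^T) = sum of squares of all entries
= 6^2 + 5^2 + 5^2 + (-3)^2
= 36 + 25 + 25 + 9
= 95

95


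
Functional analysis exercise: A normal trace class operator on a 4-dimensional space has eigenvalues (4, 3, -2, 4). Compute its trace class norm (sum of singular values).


For a normal operator, singular values equal |eigenvalues|.
Trace norm = sum |lambda_i| = 4 + 3 + 2 + 4
= 13

13


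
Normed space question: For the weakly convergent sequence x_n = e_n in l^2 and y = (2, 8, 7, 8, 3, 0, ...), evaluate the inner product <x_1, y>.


x_1 = e_1 is the standard basis vector with 1 in position 1.
<x_1, y> = y_1 = 2
As n -> infinity, <x_n, y> -> 0, confirming weak convergence of (x_n) to 0.

2


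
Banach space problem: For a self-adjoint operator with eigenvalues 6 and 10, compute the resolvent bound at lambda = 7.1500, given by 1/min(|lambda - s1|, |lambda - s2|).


dist(7.1500, {6, 10}) = min(|7.1500 - 6|, |7.1500 - 10|)
= min(1.1500, 2.8500) = 1.1500
Resolvent bound = 1/1.1500 = 0.8696

0.8696


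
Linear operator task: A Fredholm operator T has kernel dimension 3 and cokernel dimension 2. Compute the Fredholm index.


The Fredholm index is defined as ind(T) = dim(ker T) - dim(coker T)
= 3 - 2
= 1

1


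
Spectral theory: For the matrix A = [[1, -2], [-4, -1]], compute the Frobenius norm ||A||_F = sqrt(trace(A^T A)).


||A||_F^2 = sum a_ij^2
= 1^2 + (-2)^2 + (-4)^2 + (-1)^2
= 1 + 4 + 16 + 1 = 22
||A||_F = sqrt(22) = 4.6904

4.6904


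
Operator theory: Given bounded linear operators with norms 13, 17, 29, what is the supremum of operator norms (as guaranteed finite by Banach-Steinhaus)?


By the Uniform Boundedness Principle, the supremum of norms is finite.
sup_k ||T_k|| = max(13, 17, 29) = 29

29


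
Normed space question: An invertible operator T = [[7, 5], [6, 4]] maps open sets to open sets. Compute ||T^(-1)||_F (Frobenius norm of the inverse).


det(T) = 7*4 - 5*6 = -2
T^(-1) = (1/-2) * [[4, -5], [-6, 7]] = [[-2.0000, 2.5000], [3.0000, -3.5000]]
||T^(-1)||_F^2 = (-2.0000)^2 + 2.5000^2 + 3.0000^2 + (-3.5000)^2 = 31.5000
||T^(-1)||_F = sqrt(31.5000) = 5.6125

5.6125


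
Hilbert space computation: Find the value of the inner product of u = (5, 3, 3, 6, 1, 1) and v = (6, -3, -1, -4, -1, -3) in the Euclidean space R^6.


Computing the standard inner product <u, v> = sum u_i * v_i
= 5*6 + 3*-3 + 3*-1 + 6*-4 + 1*-1 + 1*-3
= 30 + -9 + -3 + -24 + -1 + -3
= -10

-10


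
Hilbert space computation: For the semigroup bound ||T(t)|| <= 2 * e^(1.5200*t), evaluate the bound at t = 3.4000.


||T(3.4000)|| <= 2 * exp(1.5200 * 3.4000)
= 2 * exp(5.1680)
= 2 * 175.5634
= 351.1267

351.1267


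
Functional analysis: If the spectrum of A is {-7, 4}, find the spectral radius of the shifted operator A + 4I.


Spectrum of A + 4I = {-3, 8}
Spectral radius = max |lambda| over the shifted spectrum
= max(3, 8) = 8

8


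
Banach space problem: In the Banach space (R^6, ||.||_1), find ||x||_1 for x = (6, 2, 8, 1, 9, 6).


The l^1 norm equals the sum of absolute values of all components.
||x||_1 = 6 + 2 + 8 + 1 + 9 + 6
= 32

32.0000


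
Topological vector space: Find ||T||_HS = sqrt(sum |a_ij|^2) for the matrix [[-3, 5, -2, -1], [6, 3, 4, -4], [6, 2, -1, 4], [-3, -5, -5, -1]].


The Hilbert-Schmidt norm is sqrt(sum of squares of all entries).
Sum of squares = (-3)^2 + 5^2 + (-2)^2 + (-1)^2 + 6^2 + 3^2 + 4^2 + (-4)^2 + 6^2 + 2^2 + (-1)^2 + 4^2 + (-3)^2 + (-5)^2 + (-5)^2 + (-1)^2
= 9 + 25 + 4 + 1 + 36 + 9 + 16 + 16 + 36 + 4 + 1 + 16 + 9 + 25 + 25 + 1 = 233
||T||_HS = sqrt(233) = 15.2643

15.2643


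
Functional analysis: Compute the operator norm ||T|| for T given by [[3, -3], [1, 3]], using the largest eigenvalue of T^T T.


A^T A = [[10, -6], [-6, 18]]
trace(A^T A) = 28, det(A^T A) = 144
discriminant = 28^2 - 4*144 = 208
Largest eigenvalue of A^T A = (trace + sqrt(disc))/2 = 21.2111
||T|| = sqrt(21.2111) = 4.6056

4.6056


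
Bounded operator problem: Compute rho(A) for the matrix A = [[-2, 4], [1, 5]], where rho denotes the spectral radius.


For a 2x2 matrix, eigenvalues satisfy lambda^2 - (trace)*lambda + det = 0
trace = -2 + 5 = 3
det = -2*5 - 4*1 = -14
discriminant = 3^2 - 4*(-14) = 65
spectral radius = max |eigenvalue| = 5.5311

5.5311


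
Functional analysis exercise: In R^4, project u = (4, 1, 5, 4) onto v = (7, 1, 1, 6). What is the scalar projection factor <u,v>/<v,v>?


Computing <u,v> = 4*7 + 1*1 + 5*1 + 4*6 = 58
Computing <v,v> = 7^2 + 1^2 + 1^2 + 6^2 = 87
Projection coefficient = 58/87 = 0.6667

0.6667


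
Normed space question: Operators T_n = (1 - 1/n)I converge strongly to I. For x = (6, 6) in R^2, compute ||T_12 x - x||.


T_12 x - x = (1 - 1/12)x - x = -x/12
||x|| = sqrt(72) = 8.4853
||T_12 x - x|| = ||x||/12 = 8.4853/12 = 0.7071

0.7071


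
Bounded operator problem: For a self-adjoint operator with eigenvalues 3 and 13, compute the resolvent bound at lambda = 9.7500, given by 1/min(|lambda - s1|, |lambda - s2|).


dist(9.7500, {3, 13}) = min(|9.7500 - 3|, |9.7500 - 13|)
= min(6.7500, 3.2500) = 3.2500
Resolvent bound = 1/3.2500 = 0.3077

0.3077


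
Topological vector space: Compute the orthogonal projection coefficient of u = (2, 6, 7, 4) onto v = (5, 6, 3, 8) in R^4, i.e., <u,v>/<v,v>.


Computing <u,v> = 2*5 + 6*6 + 7*3 + 4*8 = 99
Computing <v,v> = 5^2 + 6^2 + 3^2 + 8^2 = 134
Projection coefficient = 99/134 = 0.7388

0.7388


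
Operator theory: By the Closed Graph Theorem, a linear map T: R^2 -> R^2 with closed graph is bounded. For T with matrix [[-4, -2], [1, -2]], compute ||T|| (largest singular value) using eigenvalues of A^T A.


A^T A = [[17, 6], [6, 8]]
trace(A^T A) = 25, det(A^T A) = 100
discriminant = 25^2 - 4*100 = 225
Largest eigenvalue of A^T A = (trace + sqrt(disc))/2 = 20.0000
||T|| = sqrt(20.0000) = 4.4721

4.4721


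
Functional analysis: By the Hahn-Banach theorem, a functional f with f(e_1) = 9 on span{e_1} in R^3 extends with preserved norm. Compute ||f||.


The norm of f is given by ||f|| = sup_{||x||=1} |f(x)|.
On span{e_1}, ||e_1|| = 1, so ||f|| = |f(e_1)| / ||e_1||
= |9| / 1 = 9.0000

9.0000


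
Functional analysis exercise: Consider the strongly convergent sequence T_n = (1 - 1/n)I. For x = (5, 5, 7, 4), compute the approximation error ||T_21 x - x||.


T_21 x - x = (1 - 1/21)x - x = -x/21
||x|| = sqrt(115) = 10.7238
||T_21 x - x|| = ||x||/21 = 10.7238/21 = 0.5107

0.5107


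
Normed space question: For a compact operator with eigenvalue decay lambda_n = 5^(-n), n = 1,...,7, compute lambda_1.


The eigenvalue formula gives lambda_1 = 1/5^1
= 1/5
= 0.2000

0.2000


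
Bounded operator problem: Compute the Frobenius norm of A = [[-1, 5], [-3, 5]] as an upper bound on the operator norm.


||A||_F^2 = sum a_ij^2
= (-1)^2 + 5^2 + (-3)^2 + 5^2
= 1 + 25 + 9 + 25 = 60
||A||_F = sqrt(60) = 7.7460

7.7460


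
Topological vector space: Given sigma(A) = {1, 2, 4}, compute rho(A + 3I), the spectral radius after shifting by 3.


Spectrum of A + 3I = {4, 5, 7}
Spectral radius = max |lambda| over the shifted spectrum
= max(4, 5, 7) = 7

7


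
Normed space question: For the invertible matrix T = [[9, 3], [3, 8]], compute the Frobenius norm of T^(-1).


det(T) = 9*8 - 3*3 = 63
T^(-1) = (1/63) * [[8, -3], [-3, 9]] = [[0.1270, -0.0476], [-0.0476, 0.1429]]
||T^(-1)||_F^2 = 0.1270^2 + (-0.0476)^2 + (-0.0476)^2 + 0.1429^2 = 0.0411
||T^(-1)||_F = sqrt(0.0411) = 0.2027

0.2027


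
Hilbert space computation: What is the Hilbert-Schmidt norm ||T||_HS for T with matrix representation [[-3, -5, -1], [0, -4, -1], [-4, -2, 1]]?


The Hilbert-Schmidt norm is sqrt(sum of squares of all entries).
Sum of squares = (-3)^2 + (-5)^2 + (-1)^2 + 0^2 + (-4)^2 + (-1)^2 + (-4)^2 + (-2)^2 + 1^2
= 9 + 25 + 1 + 0 + 16 + 1 + 16 + 4 + 1 = 73
||T||_HS = sqrt(73) = 8.5440

8.5440


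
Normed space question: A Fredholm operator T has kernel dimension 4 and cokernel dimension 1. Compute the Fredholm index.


The Fredholm index is defined as ind(T) = dim(ker T) - dim(coker T)
= 4 - 1
= 3

3


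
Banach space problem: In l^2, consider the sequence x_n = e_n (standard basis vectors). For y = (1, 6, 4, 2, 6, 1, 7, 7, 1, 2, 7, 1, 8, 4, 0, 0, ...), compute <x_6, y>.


x_6 = e_6 is the standard basis vector with 1 in position 6.
<x_6, y> = y_6 = 1
As n -> infinity, <x_n, y> -> 0, confirming weak convergence of (x_n) to 0.

1


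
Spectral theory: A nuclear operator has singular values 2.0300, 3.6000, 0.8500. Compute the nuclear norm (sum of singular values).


The nuclear norm is the sum of all singular values.
||T||_1 = 2.0300 + 3.6000 + 0.8500
= 6.4800

6.4800


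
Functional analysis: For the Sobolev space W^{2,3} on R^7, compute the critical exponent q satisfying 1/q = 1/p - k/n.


Using the Sobolev embedding formula: 1/q = 1/p - k/n
1/q = 1/3 - 2/7 = 1/21
q = 1/(1/21) = 21

21.0000


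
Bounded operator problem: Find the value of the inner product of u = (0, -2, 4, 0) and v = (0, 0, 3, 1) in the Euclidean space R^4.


Computing the standard inner product <u, v> = sum u_i * v_i
= 0*0 + -2*0 + 4*3 + 0*1
= 0 + 0 + 12 + 0
= 12

12


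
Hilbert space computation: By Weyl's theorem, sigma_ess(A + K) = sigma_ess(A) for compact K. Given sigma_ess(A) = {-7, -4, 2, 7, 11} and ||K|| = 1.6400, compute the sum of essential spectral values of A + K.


By Weyl's theorem, the essential spectrum is invariant under compact perturbations.
sigma_ess(A + K) = sigma_ess(A) = {-7, -4, 2, 7, 11}
Sum = -7 + -4 + 2 + 7 + 11 = 9

9


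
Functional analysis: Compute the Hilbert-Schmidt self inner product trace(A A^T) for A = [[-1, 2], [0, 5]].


trace(A * A^T) = sum of squares of all entries
= (-1)^2 + 2^2 + 0^2 + 5^2
= 1 + 4 + 0 + 25
= 30

30


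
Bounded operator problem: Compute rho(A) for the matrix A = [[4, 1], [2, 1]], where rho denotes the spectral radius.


For a 2x2 matrix, eigenvalues satisfy lambda^2 - (trace)*lambda + det = 0
trace = 4 + 1 = 5
det = 4*1 - 1*2 = 2
discriminant = 5^2 - 4*(2) = 17
spectral radius = max |eigenvalue| = 4.5616

4.5616


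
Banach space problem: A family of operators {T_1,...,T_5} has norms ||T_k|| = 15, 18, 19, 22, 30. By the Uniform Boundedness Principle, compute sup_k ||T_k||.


By the Uniform Boundedness Principle, the supremum of norms is finite.
sup_k ||T_k|| = max(15, 18, 19, 22, 30) = 30

30


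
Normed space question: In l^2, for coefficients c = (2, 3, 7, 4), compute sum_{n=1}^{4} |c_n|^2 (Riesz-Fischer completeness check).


sum |c_n|^2 = 2^2 + 3^2 + 7^2 + 4^2
= 4 + 9 + 49 + 16
= 78

78


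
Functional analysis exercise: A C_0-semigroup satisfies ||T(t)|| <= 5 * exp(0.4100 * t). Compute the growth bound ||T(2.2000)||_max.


||T(2.2000)|| <= 5 * exp(0.4100 * 2.2000)
= 5 * exp(0.9020)
= 5 * 2.4645
= 12.3226

12.3226


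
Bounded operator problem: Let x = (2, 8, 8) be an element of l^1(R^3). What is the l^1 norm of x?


The l^1 norm equals the sum of absolute values of all components.
||x||_1 = 2 + 8 + 8
= 18

18.0000


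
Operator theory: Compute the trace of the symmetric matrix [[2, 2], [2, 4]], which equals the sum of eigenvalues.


For a self-adjoint (symmetric) matrix, the eigenvalues are real.
The sum of eigenvalues equals the trace of the matrix.
trace = 2 + 4 = 6

6


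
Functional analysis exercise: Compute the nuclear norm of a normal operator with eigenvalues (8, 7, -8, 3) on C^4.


For a normal operator, singular values equal |eigenvalues|.
Trace norm = sum |lambda_i| = 8 + 7 + 8 + 3
= 26

26


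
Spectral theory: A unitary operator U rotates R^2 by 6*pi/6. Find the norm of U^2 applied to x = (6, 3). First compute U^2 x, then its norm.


U is a rotation by theta = 6*pi/6
U^2 = rotation by 2*theta = 12*pi/6 = 0*pi/6 (mod 2*pi)
cos(0*pi/6) = 1.0000, sin(0*pi/6) = 0.0000
U^2 x = (1.0000 * 6 - 0.0000 * 3, 0.0000 * 6 + 1.0000 * 3)
= (6.0000, 3.0000)
||U^2 x|| = sqrt(6.0000^2 + 3.0000^2) = sqrt(45.0000) = 6.7082

6.7082


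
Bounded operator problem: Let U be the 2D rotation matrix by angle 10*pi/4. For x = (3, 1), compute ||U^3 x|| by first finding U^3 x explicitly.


U is a rotation by theta = 10*pi/4
U^3 = rotation by 3*theta = 30*pi/4 = 6*pi/4 (mod 2*pi)
cos(6*pi/4) = 0.0000, sin(6*pi/4) = -1.0000
U^3 x = (0.0000 * 3 - -1.0000 * 1, -1.0000 * 3 + 0.0000 * 1)
= (1.0000, -3.0000)
||U^3 x|| = sqrt(1.0000^2 + (-3.0000)^2) = sqrt(10.0000) = 3.1623

3.1623


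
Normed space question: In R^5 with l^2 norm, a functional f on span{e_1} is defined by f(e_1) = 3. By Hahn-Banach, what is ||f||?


The norm of f is given by ||f|| = sup_{||x||=1} |f(x)|.
On span{e_1}, ||e_1|| = 1, so ||f|| = |f(e_1)| / ||e_1||
= |3| / 1 = 3.0000

3.0000


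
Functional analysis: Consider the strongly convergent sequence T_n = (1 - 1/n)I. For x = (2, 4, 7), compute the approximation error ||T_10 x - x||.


T_10 x - x = (1 - 1/10)x - x = -x/10
||x|| = sqrt(69) = 8.3066
||T_10 x - x|| = ||x||/10 = 8.3066/10 = 0.8307

0.8307


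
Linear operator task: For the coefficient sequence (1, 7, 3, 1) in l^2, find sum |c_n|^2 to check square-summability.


sum |c_n|^2 = 1^2 + 7^2 + 3^2 + 1^2
= 1 + 49 + 9 + 1
= 60

60


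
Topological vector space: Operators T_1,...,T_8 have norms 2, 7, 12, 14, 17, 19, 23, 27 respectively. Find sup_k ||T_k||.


By the Uniform Boundedness Principle, the supremum of norms is finite.
sup_k ||T_k|| = max(2, 7, 12, 14, 17, 19, 23, 27) = 27

27


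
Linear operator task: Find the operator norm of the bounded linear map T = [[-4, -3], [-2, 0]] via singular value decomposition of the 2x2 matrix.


A^T A = [[20, 12], [12, 9]]
trace(A^T A) = 29, det(A^T A) = 36
discriminant = 29^2 - 4*36 = 697
Largest eigenvalue of A^T A = (trace + sqrt(disc))/2 = 27.7004
||T|| = sqrt(27.7004) = 5.2631

5.2631


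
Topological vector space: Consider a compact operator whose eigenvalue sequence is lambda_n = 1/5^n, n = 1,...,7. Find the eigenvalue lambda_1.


The eigenvalue formula gives lambda_1 = 1/5^1
= 1/5
= 0.2000

0.2000


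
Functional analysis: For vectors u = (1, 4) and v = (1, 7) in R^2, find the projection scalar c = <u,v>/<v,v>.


Computing <u,v> = 1*1 + 4*7 = 29
Computing <v,v> = 1^2 + 7^2 = 50
Projection coefficient = 29/50 = 0.5800

0.5800


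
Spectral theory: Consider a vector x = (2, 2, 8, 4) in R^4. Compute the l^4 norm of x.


The l^4 norm = (sum |x_i|^4)^(1/4)
Sum of 4th powers = 16 + 16 + 4096 + 256 = 4384
||x||_4 = (4384)^(1/4) = 8.1371

8.1371


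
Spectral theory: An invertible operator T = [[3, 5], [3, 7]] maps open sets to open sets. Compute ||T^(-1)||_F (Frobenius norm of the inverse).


det(T) = 3*7 - 5*3 = 6
T^(-1) = (1/6) * [[7, -5], [-3, 3]] = [[1.1667, -0.8333], [-0.5000, 0.5000]]
||T^(-1)||_F^2 = 1.1667^2 + (-0.8333)^2 + (-0.5000)^2 + 0.5000^2 = 2.5556
||T^(-1)||_F = sqrt(2.5556) = 1.5986

1.5986


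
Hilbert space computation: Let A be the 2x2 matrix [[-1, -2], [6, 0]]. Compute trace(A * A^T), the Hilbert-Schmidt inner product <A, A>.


trace(A * A^T) = sum of squares of all entries
= (-1)^2 + (-2)^2 + 6^2 + 0^2
= 1 + 4 + 36 + 0
= 41

41


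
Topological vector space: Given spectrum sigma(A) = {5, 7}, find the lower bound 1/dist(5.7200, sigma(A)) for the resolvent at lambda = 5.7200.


dist(5.7200, {5, 7}) = min(|5.7200 - 5|, |5.7200 - 7|)
= min(0.7200, 1.2800) = 0.7200
Resolvent bound = 1/0.7200 = 1.3889

1.3889


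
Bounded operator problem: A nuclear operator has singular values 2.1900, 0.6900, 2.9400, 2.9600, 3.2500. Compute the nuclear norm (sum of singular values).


The nuclear norm is the sum of all singular values.
||T||_1 = 2.1900 + 0.6900 + 2.9400 + 2.9600 + 3.2500
= 12.0300

12.0300


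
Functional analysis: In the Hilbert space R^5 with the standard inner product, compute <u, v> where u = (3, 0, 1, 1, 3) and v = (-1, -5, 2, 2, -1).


Computing the standard inner product <u, v> = sum u_i * v_i
= 3*-1 + 0*-5 + 1*2 + 1*2 + 3*-1
= -3 + 0 + 2 + 2 + -3
= -2

-2


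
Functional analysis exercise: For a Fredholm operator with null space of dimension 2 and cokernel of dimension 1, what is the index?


The Fredholm index is defined as ind(T) = dim(ker T) - dim(coker T)
= 2 - 1
= 1

1


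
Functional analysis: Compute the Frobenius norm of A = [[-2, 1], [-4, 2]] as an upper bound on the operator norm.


||A||_F^2 = sum a_ij^2
= (-2)^2 + 1^2 + (-4)^2 + 2^2
= 4 + 1 + 16 + 4 = 25
||A||_F = sqrt(25) = 5.0000

5.0000


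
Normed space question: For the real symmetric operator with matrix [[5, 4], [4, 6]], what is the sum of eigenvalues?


For a self-adjoint (symmetric) matrix, the eigenvalues are real.
The sum of eigenvalues equals the trace of the matrix.
trace = 5 + 6 = 11

11


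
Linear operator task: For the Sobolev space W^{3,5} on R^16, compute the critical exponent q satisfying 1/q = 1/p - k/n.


Using the Sobolev embedding formula: 1/q = 1/p - k/n
1/q = 1/5 - 3/16 = 1/80
q = 1/(1/80) = 80

80.0000


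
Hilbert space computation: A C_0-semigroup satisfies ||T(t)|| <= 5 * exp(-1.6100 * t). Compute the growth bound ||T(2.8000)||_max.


||T(2.8000)|| <= 5 * exp(-1.6100 * 2.8000)
= 5 * exp(-4.5080)
= 5 * 0.0110
= 0.0551

0.0551


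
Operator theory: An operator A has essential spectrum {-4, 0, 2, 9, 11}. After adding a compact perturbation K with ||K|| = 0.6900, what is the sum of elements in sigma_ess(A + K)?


By Weyl's theorem, the essential spectrum is invariant under compact perturbations.
sigma_ess(A + K) = sigma_ess(A) = {-4, 0, 2, 9, 11}
Sum = -4 + 0 + 2 + 9 + 11 = 18

18


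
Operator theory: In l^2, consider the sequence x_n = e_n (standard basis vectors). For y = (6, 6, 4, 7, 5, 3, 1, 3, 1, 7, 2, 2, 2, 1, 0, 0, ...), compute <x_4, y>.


x_4 = e_4 is the standard basis vector with 1 in position 4.
<x_4, y> = y_4 = 7
As n -> infinity, <x_n, y> -> 0, confirming weak convergence of (x_n) to 0.

7


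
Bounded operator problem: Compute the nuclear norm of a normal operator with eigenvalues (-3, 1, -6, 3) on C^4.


For a normal operator, singular values equal |eigenvalues|.
Trace norm = sum |lambda_i| = 3 + 1 + 6 + 3
= 13

13


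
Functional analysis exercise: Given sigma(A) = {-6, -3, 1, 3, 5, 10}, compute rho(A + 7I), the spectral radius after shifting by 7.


Spectrum of A + 7I = {1, 4, 8, 10, 12, 17}
Spectral radius = max |lambda| over the shifted spectrum
= max(1, 4, 8, 10, 12, 17) = 17

17


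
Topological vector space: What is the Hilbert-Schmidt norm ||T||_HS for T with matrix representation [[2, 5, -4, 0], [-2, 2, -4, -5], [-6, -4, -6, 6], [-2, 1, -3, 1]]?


The Hilbert-Schmidt norm is sqrt(sum of squares of all entries).
Sum of squares = 2^2 + 5^2 + (-4)^2 + 0^2 + (-2)^2 + 2^2 + (-4)^2 + (-5)^2 + (-6)^2 + (-4)^2 + (-6)^2 + 6^2 + (-2)^2 + 1^2 + (-3)^2 + 1^2
= 4 + 25 + 16 + 0 + 4 + 4 + 16 + 25 + 36 + 16 + 36 + 36 + 4 + 1 + 9 + 1 = 233
||T||_HS = sqrt(233) = 15.2643

15.2643


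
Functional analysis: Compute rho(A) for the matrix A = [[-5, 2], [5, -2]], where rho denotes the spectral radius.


For a 2x2 matrix, eigenvalues satisfy lambda^2 - (trace)*lambda + det = 0
trace = -5 + -2 = -7
det = -5*-2 - 2*5 = 0
discriminant = (-7)^2 - 4*(0) = 49
spectral radius = max |eigenvalue| = 7.0000

7.0000


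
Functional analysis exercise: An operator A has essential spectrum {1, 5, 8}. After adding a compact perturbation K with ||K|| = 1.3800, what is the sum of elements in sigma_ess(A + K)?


By Weyl's theorem, the essential spectrum is invariant under compact perturbations.
sigma_ess(A + K) = sigma_ess(A) = {1, 5, 8}
Sum = 1 + 5 + 8 = 14

14


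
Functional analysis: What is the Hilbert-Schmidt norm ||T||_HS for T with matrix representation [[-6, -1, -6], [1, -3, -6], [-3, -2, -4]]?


The Hilbert-Schmidt norm is sqrt(sum of squares of all entries).
Sum of squares = (-6)^2 + (-1)^2 + (-6)^2 + 1^2 + (-3)^2 + (-6)^2 + (-3)^2 + (-2)^2 + (-4)^2
= 36 + 1 + 36 + 1 + 9 + 36 + 9 + 4 + 16 = 148
||T||_HS = sqrt(148) = 12.1655

12.1655


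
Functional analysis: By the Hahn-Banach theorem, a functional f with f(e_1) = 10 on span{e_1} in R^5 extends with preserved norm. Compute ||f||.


The norm of f is given by ||f|| = sup_{||x||=1} |f(x)|.
On span{e_1}, ||e_1|| = 1, so ||f|| = |f(e_1)| / ||e_1||
= |10| / 1 = 10.0000

10.0000
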